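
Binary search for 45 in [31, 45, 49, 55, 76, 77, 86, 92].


Step 1: lo=0, hi=7, mid=3, val=55
Step 2: lo=0, hi=2, mid=1, val=45

Found at index 1


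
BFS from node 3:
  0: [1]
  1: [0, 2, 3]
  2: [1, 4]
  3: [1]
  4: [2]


Visit 3, enqueue [1]
Visit 1, enqueue [0, 2]
Visit 0, enqueue []
Visit 2, enqueue [4]
Visit 4, enqueue []

BFS order: [3, 1, 0, 2, 4]


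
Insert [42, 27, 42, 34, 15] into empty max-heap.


Insert 42: [42]
Insert 27: [42, 27]
Insert 42: [42, 27, 42]
Insert 34: [42, 34, 42, 27]
Insert 15: [42, 34, 42, 27, 15]

Final heap: [42, 34, 42, 27, 15]


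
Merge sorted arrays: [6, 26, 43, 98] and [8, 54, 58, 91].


Take 6 from A
Take 8 from B
Take 26 from A
Take 43 from A
Take 54 from B
Take 58 from B
Take 91 from B

Merged: [6, 8, 26, 43, 54, 58, 91, 98]


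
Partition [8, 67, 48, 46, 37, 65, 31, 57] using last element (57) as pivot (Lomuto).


Pivot: 57
  8 <= 57: advance i (no swap)
  48 <= 57: swap -> [8, 48, 67, 46, 37, 65, 31, 57]
  46 <= 57: swap -> [8, 48, 46, 67, 37, 65, 31, 57]
  37 <= 57: swap -> [8, 48, 46, 37, 67, 65, 31, 57]
  31 <= 57: swap -> [8, 48, 46, 37, 31, 65, 67, 57]
Place pivot at 5: [8, 48, 46, 37, 31, 57, 67, 65]

Partitioned: [8, 48, 46, 37, 31, 57, 67, 65]


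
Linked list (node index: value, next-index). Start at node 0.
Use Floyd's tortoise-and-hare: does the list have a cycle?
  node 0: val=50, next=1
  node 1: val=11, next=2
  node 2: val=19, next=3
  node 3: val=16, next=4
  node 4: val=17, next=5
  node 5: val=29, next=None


Floyd's tortoise (slow, +1) and hare (fast, +2):
  init: slow=0, fast=0
  step 1: slow=1, fast=2
  step 2: slow=2, fast=4
  step 3: fast 4->5->None, no cycle

Cycle: no


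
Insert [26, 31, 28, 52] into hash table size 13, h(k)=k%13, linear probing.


Insert 26: h=0 -> slot 0
Insert 31: h=5 -> slot 5
Insert 28: h=2 -> slot 2
Insert 52: h=0, 1 probes -> slot 1

Table: [26, 52, 28, None, None, 31, None, None, None, None, None, None, None]


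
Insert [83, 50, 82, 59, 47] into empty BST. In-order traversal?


Insert 83: root
Insert 50: L from 83
Insert 82: L from 83 -> R from 50
Insert 59: L from 83 -> R from 50 -> L from 82
Insert 47: L from 83 -> L from 50

In-order: [47, 50, 59, 82, 83]


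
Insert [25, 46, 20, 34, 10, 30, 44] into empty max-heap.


Insert 25: [25]
Insert 46: [46, 25]
Insert 20: [46, 25, 20]
Insert 34: [46, 34, 20, 25]
Insert 10: [46, 34, 20, 25, 10]
Insert 30: [46, 34, 30, 25, 10, 20]
Insert 44: [46, 34, 44, 25, 10, 20, 30]

Final heap: [46, 34, 44, 25, 10, 20, 30]


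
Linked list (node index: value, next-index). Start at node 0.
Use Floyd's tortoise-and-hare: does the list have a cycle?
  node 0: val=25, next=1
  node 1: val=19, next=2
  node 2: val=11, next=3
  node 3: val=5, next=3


Floyd's tortoise (slow, +1) and hare (fast, +2):
  init: slow=0, fast=0
  step 1: slow=1, fast=2
  step 2: slow=2, fast=3
  step 3: slow=3, fast=3
  slow == fast at node 3: cycle detected

Cycle: yes


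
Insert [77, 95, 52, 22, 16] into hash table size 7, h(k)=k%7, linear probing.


Insert 77: h=0 -> slot 0
Insert 95: h=4 -> slot 4
Insert 52: h=3 -> slot 3
Insert 22: h=1 -> slot 1
Insert 16: h=2 -> slot 2

Table: [77, 22, 16, 52, 95, None, None]


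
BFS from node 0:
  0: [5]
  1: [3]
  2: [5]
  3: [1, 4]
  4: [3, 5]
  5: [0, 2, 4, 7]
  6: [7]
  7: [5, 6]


Visit 0, enqueue [5]
Visit 5, enqueue [2, 4, 7]
Visit 2, enqueue []
Visit 4, enqueue [3]
Visit 7, enqueue [6]
Visit 3, enqueue [1]
Visit 6, enqueue []
Visit 1, enqueue []

BFS order: [0, 5, 2, 4, 7, 3, 6, 1]


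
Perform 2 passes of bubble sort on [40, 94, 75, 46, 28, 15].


Initial: [40, 94, 75, 46, 28, 15]
Pass 1: [40, 75, 46, 28, 15, 94] (4 swaps)
Pass 2: [40, 46, 28, 15, 75, 94] (3 swaps)

After 2 passes: [40, 46, 28, 15, 75, 94]


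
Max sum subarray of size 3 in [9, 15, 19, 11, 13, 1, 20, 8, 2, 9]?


[0:3]: 43
[1:4]: 45
[2:5]: 43
[3:6]: 25
[4:7]: 34
[5:8]: 29
[6:9]: 30
[7:10]: 19

Max: 45 at [1:4]


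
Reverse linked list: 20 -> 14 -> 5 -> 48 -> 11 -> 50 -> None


Step 1: curr=20, set curr.next=prev(None) | reversed so far: 20
Step 2: curr=14, set curr.next=prev(20) | reversed so far: 14 -> 20
Step 3: curr=5, set curr.next=prev(14) | reversed so far: 5 -> 14 -> 20
Step 4: curr=48, set curr.next=prev(5) | reversed so far: 48 -> 5 -> 14 -> 20
Step 5: curr=11, set curr.next=prev(48) | reversed so far: 11 -> 48 -> 5 -> 14 -> 20
Step 6: curr=50, set curr.next=prev(11) | reversed so far: 50 -> 11 -> 48 -> 5 -> 14 -> 20

50 -> 11 -> 48 -> 5 -> 14 -> 20 -> None


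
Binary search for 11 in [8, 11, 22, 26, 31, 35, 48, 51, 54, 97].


Step 1: lo=0, hi=9, mid=4, val=31
Step 2: lo=0, hi=3, mid=1, val=11

Found at index 1


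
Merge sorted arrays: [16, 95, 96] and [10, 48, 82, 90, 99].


Take 10 from B
Take 16 from A
Take 48 from B
Take 82 from B
Take 90 from B
Take 95 from A
Take 96 from A

Merged: [10, 16, 48, 82, 90, 95, 96, 99]


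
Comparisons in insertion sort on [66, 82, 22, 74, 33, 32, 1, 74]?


Algorithm: insertion sort
Input: [66, 82, 22, 74, 33, 32, 1, 74]
Sorted: [1, 22, 32, 33, 66, 74, 74, 82]

22


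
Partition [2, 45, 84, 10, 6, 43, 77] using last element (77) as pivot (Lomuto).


Pivot: 77
  2 <= 77: advance i (no swap)
  45 <= 77: advance i (no swap)
  10 <= 77: swap -> [2, 45, 10, 84, 6, 43, 77]
  6 <= 77: swap -> [2, 45, 10, 6, 84, 43, 77]
  43 <= 77: swap -> [2, 45, 10, 6, 43, 84, 77]
Place pivot at 5: [2, 45, 10, 6, 43, 77, 84]

Partitioned: [2, 45, 10, 6, 43, 77, 84]


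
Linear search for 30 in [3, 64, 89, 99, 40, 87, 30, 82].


i=0: 3!=30
i=1: 64!=30
i=2: 89!=30
i=3: 99!=30
i=4: 40!=30
i=5: 87!=30
i=6: 30==30 found!

Found at 6, 7 comps


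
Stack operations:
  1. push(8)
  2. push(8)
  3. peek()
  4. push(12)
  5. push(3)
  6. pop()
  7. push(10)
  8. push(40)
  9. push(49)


push(8) -> [8]
push(8) -> [8, 8]
peek()->8
push(12) -> [8, 8, 12]
push(3) -> [8, 8, 12, 3]
pop()->3, [8, 8, 12]
push(10) -> [8, 8, 12, 10]
push(40) -> [8, 8, 12, 10, 40]
push(49) -> [8, 8, 12, 10, 40, 49]

Final stack: [8, 8, 12, 10, 40, 49]


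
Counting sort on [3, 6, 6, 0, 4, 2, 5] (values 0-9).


Input: [3, 6, 6, 0, 4, 2, 5]
Counts: [1, 0, 1, 1, 1, 1, 2, 0, 0, 0]

Sorted: [0, 2, 3, 4, 5, 6, 6]


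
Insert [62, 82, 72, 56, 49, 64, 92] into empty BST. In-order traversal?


Insert 62: root
Insert 82: R from 62
Insert 72: R from 62 -> L from 82
Insert 56: L from 62
Insert 49: L from 62 -> L from 56
Insert 64: R from 62 -> L from 82 -> L from 72
Insert 92: R from 62 -> R from 82

In-order: [49, 56, 62, 64, 72, 82, 92]


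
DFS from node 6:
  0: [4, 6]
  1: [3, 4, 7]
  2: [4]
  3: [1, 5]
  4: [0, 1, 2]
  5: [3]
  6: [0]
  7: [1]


Visit 6, push [0]
Visit 0, push [4]
Visit 4, push [2, 1]
Visit 1, push [7, 3]
Visit 3, push [5]
Visit 5, push []
Visit 7, push []
Visit 2, push []

DFS order: [6, 0, 4, 1, 3, 5, 7, 2]


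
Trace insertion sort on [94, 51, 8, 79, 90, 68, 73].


Initial: [94, 51, 8, 79, 90, 68, 73]
Insert 51: [51, 94, 8, 79, 90, 68, 73]
Insert 8: [8, 51, 94, 79, 90, 68, 73]
Insert 79: [8, 51, 79, 94, 90, 68, 73]
Insert 90: [8, 51, 79, 90, 94, 68, 73]
Insert 68: [8, 51, 68, 79, 90, 94, 73]
Insert 73: [8, 51, 68, 73, 79, 90, 94]

Sorted: [8, 51, 68, 73, 79, 90, 94]


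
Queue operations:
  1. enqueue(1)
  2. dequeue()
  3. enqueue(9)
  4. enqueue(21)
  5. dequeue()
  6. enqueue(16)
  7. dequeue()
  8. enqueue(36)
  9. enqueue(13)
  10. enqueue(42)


enqueue(1) -> [1]
dequeue()->1, []
enqueue(9) -> [9]
enqueue(21) -> [9, 21]
dequeue()->9, [21]
enqueue(16) -> [21, 16]
dequeue()->21, [16]
enqueue(36) -> [16, 36]
enqueue(13) -> [16, 36, 13]
enqueue(42) -> [16, 36, 13, 42]

Final queue: [16, 36, 13, 42]


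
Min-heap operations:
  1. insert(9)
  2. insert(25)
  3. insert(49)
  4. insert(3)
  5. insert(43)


insert(9) -> [9]
insert(25) -> [9, 25]
insert(49) -> [9, 25, 49]
insert(3) -> [3, 9, 49, 25]
insert(43) -> [3, 9, 49, 25, 43]

Final heap: [3, 9, 49, 25, 43]


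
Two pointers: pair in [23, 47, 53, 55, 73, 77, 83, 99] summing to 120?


lo=0(23)+hi=7(99)=122
lo=0(23)+hi=6(83)=106
lo=1(47)+hi=6(83)=130
lo=1(47)+hi=5(77)=124
lo=1(47)+hi=4(73)=120

Yes: 47+73=120


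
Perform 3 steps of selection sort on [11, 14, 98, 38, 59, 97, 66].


Initial: [11, 14, 98, 38, 59, 97, 66]
Step 1: min=11 at 0
  Swap: [11, 14, 98, 38, 59, 97, 66]
Step 2: min=14 at 1
  Swap: [11, 14, 98, 38, 59, 97, 66]
Step 3: min=38 at 3
  Swap: [11, 14, 38, 98, 59, 97, 66]

After 3 steps: [11, 14, 38, 98, 59, 97, 66]


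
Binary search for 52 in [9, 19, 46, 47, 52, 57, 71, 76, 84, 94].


Step 1: lo=0, hi=9, mid=4, val=52

Found at index 4


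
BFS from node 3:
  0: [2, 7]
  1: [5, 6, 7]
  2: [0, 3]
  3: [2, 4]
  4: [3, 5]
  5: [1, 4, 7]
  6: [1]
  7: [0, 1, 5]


Visit 3, enqueue [2, 4]
Visit 2, enqueue [0]
Visit 4, enqueue [5]
Visit 0, enqueue [7]
Visit 5, enqueue [1]
Visit 7, enqueue []
Visit 1, enqueue [6]
Visit 6, enqueue []

BFS order: [3, 2, 4, 0, 5, 7, 1, 6]


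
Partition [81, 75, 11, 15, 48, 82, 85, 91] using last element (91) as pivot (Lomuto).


Pivot: 91
  81 <= 91: advance i (no swap)
  75 <= 91: advance i (no swap)
  11 <= 91: advance i (no swap)
  15 <= 91: advance i (no swap)
  48 <= 91: advance i (no swap)
  82 <= 91: advance i (no swap)
  85 <= 91: advance i (no swap)
Place pivot at 7: [81, 75, 11, 15, 48, 82, 85, 91]

Partitioned: [81, 75, 11, 15, 48, 82, 85, 91]


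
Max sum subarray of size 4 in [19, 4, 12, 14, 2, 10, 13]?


[0:4]: 49
[1:5]: 32
[2:6]: 38
[3:7]: 39

Max: 49 at [0:4]


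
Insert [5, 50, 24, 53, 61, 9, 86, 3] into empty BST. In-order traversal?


Insert 5: root
Insert 50: R from 5
Insert 24: R from 5 -> L from 50
Insert 53: R from 5 -> R from 50
Insert 61: R from 5 -> R from 50 -> R from 53
Insert 9: R from 5 -> L from 50 -> L from 24
Insert 86: R from 5 -> R from 50 -> R from 53 -> R from 61
Insert 3: L from 5

In-order: [3, 5, 9, 24, 50, 53, 61, 86]


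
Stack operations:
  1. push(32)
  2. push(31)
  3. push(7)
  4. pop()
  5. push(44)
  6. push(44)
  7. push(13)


push(32) -> [32]
push(31) -> [32, 31]
push(7) -> [32, 31, 7]
pop()->7, [32, 31]
push(44) -> [32, 31, 44]
push(44) -> [32, 31, 44, 44]
push(13) -> [32, 31, 44, 44, 13]

Final stack: [32, 31, 44, 44, 13]


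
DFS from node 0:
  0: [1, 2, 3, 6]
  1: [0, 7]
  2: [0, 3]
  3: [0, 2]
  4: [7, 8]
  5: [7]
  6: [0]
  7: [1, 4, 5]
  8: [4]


Visit 0, push [6, 3, 2, 1]
Visit 1, push [7]
Visit 7, push [5, 4]
Visit 4, push [8]
Visit 8, push []
Visit 5, push []
Visit 2, push [3]
Visit 3, push []
Visit 6, push []

DFS order: [0, 1, 7, 4, 8, 5, 2, 3, 6]


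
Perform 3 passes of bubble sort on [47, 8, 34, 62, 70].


Initial: [47, 8, 34, 62, 70]
Pass 1: [8, 34, 47, 62, 70] (2 swaps)
Pass 2: [8, 34, 47, 62, 70] (0 swaps)
Pass 3: [8, 34, 47, 62, 70] (0 swaps)

After 3 passes: [8, 34, 47, 62, 70]


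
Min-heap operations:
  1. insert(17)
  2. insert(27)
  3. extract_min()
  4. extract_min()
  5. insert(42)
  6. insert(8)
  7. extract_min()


insert(17) -> [17]
insert(27) -> [17, 27]
extract_min()->17, [27]
extract_min()->27, []
insert(42) -> [42]
insert(8) -> [8, 42]
extract_min()->8, [42]

Final heap: [42]


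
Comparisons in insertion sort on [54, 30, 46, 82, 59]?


Algorithm: insertion sort
Input: [54, 30, 46, 82, 59]
Sorted: [30, 46, 54, 59, 82]

6


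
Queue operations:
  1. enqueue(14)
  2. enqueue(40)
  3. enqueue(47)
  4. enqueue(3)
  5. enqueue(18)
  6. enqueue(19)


enqueue(14) -> [14]
enqueue(40) -> [14, 40]
enqueue(47) -> [14, 40, 47]
enqueue(3) -> [14, 40, 47, 3]
enqueue(18) -> [14, 40, 47, 3, 18]
enqueue(19) -> [14, 40, 47, 3, 18, 19]

Final queue: [14, 40, 47, 3, 18, 19]


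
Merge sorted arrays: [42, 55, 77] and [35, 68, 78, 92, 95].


Take 35 from B
Take 42 from A
Take 55 from A
Take 68 from B
Take 77 from A

Merged: [35, 42, 55, 68, 77, 78, 92, 95]


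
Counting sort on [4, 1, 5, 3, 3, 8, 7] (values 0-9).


Input: [4, 1, 5, 3, 3, 8, 7]
Counts: [0, 1, 0, 2, 1, 1, 0, 1, 1, 0]

Sorted: [1, 3, 3, 4, 5, 7, 8]


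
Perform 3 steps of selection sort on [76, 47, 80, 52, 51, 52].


Initial: [76, 47, 80, 52, 51, 52]
Step 1: min=47 at 1
  Swap: [47, 76, 80, 52, 51, 52]
Step 2: min=51 at 4
  Swap: [47, 51, 80, 52, 76, 52]
Step 3: min=52 at 3
  Swap: [47, 51, 52, 80, 76, 52]

After 3 steps: [47, 51, 52, 80, 76, 52]


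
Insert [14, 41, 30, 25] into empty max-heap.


Insert 14: [14]
Insert 41: [41, 14]
Insert 30: [41, 14, 30]
Insert 25: [41, 25, 30, 14]

Final heap: [41, 25, 30, 14]


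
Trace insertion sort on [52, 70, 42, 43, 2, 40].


Initial: [52, 70, 42, 43, 2, 40]
Insert 70: [52, 70, 42, 43, 2, 40]
Insert 42: [42, 52, 70, 43, 2, 40]
Insert 43: [42, 43, 52, 70, 2, 40]
Insert 2: [2, 42, 43, 52, 70, 40]
Insert 40: [2, 40, 42, 43, 52, 70]

Sorted: [2, 40, 42, 43, 52, 70]


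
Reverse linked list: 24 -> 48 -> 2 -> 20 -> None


Step 1: curr=24, set curr.next=prev(None) | reversed so far: 24
Step 2: curr=48, set curr.next=prev(24) | reversed so far: 48 -> 24
Step 3: curr=2, set curr.next=prev(48) | reversed so far: 2 -> 48 -> 24
Step 4: curr=20, set curr.next=prev(2) | reversed so far: 20 -> 2 -> 48 -> 24

20 -> 2 -> 48 -> 24 -> None


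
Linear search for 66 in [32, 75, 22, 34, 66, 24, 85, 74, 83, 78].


i=0: 32!=66
i=1: 75!=66
i=2: 22!=66
i=3: 34!=66
i=4: 66==66 found!

Found at 4, 5 comps


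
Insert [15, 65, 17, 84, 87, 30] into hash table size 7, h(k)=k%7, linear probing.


Insert 15: h=1 -> slot 1
Insert 65: h=2 -> slot 2
Insert 17: h=3 -> slot 3
Insert 84: h=0 -> slot 0
Insert 87: h=3, 1 probes -> slot 4
Insert 30: h=2, 3 probes -> slot 5

Table: [84, 15, 65, 17, 87, 30, None]


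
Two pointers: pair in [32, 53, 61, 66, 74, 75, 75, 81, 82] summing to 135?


lo=0(32)+hi=8(82)=114
lo=1(53)+hi=8(82)=135

Yes: 53+82=135


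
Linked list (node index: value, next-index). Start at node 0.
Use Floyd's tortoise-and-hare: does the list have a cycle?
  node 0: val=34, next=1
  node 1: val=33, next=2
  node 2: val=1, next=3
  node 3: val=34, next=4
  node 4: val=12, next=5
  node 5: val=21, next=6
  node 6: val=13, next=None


Floyd's tortoise (slow, +1) and hare (fast, +2):
  init: slow=0, fast=0
  step 1: slow=1, fast=2
  step 2: slow=2, fast=4
  step 3: slow=3, fast=6
  step 4: fast -> None, no cycle

Cycle: no


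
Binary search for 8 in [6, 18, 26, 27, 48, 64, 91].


Step 1: lo=0, hi=6, mid=3, val=27
Step 2: lo=0, hi=2, mid=1, val=18
Step 3: lo=0, hi=0, mid=0, val=6

Not found


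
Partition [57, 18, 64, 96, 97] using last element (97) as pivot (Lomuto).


Pivot: 97
  57 <= 97: advance i (no swap)
  18 <= 97: advance i (no swap)
  64 <= 97: advance i (no swap)
  96 <= 97: advance i (no swap)
Place pivot at 4: [57, 18, 64, 96, 97]

Partitioned: [57, 18, 64, 96, 97]


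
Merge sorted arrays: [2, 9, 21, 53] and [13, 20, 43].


Take 2 from A
Take 9 from A
Take 13 from B
Take 20 from B
Take 21 from A
Take 43 from B

Merged: [2, 9, 13, 20, 21, 43, 53]


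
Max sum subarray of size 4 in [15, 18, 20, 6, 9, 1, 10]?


[0:4]: 59
[1:5]: 53
[2:6]: 36
[3:7]: 26

Max: 59 at [0:4]


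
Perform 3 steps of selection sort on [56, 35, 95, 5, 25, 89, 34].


Initial: [56, 35, 95, 5, 25, 89, 34]
Step 1: min=5 at 3
  Swap: [5, 35, 95, 56, 25, 89, 34]
Step 2: min=25 at 4
  Swap: [5, 25, 95, 56, 35, 89, 34]
Step 3: min=34 at 6
  Swap: [5, 25, 34, 56, 35, 89, 95]

After 3 steps: [5, 25, 34, 56, 35, 89, 95]


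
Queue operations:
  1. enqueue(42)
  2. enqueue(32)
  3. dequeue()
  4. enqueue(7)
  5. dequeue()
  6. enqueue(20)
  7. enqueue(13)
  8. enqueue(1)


enqueue(42) -> [42]
enqueue(32) -> [42, 32]
dequeue()->42, [32]
enqueue(7) -> [32, 7]
dequeue()->32, [7]
enqueue(20) -> [7, 20]
enqueue(13) -> [7, 20, 13]
enqueue(1) -> [7, 20, 13, 1]

Final queue: [7, 20, 13, 1]


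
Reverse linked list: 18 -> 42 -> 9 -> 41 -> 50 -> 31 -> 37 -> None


Step 1: curr=18, set curr.next=prev(None) | reversed so far: 18
Step 2: curr=42, set curr.next=prev(18) | reversed so far: 42 -> 18
Step 3: curr=9, set curr.next=prev(42) | reversed so far: 9 -> 42 -> 18
Step 4: curr=41, set curr.next=prev(9) | reversed so far: 41 -> 9 -> 42 -> 18
Step 5: curr=50, set curr.next=prev(41) | reversed so far: 50 -> 41 -> 9 -> 42 -> 18
Step 6: curr=31, set curr.next=prev(50) | reversed so far: 31 -> 50 -> 41 -> 9 -> 42 -> 18
Step 7: curr=37, set curr.next=prev(31) | reversed so far: 37 -> 31 -> 50 -> 41 -> 9 -> 42 -> 18

37 -> 31 -> 50 -> 41 -> 9 -> 42 -> 18 -> None


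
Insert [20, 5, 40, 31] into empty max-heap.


Insert 20: [20]
Insert 5: [20, 5]
Insert 40: [40, 5, 20]
Insert 31: [40, 31, 20, 5]

Final heap: [40, 31, 20, 5]


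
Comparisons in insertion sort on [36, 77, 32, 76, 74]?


Algorithm: insertion sort
Input: [36, 77, 32, 76, 74]
Sorted: [32, 36, 74, 76, 77]

8


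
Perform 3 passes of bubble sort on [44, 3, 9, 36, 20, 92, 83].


Initial: [44, 3, 9, 36, 20, 92, 83]
Pass 1: [3, 9, 36, 20, 44, 83, 92] (5 swaps)
Pass 2: [3, 9, 20, 36, 44, 83, 92] (1 swaps)
Pass 3: [3, 9, 20, 36, 44, 83, 92] (0 swaps)

After 3 passes: [3, 9, 20, 36, 44, 83, 92]


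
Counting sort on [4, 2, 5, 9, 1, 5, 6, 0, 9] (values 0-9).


Input: [4, 2, 5, 9, 1, 5, 6, 0, 9]
Counts: [1, 1, 1, 0, 1, 2, 1, 0, 0, 2]

Sorted: [0, 1, 2, 4, 5, 5, 6, 9, 9]


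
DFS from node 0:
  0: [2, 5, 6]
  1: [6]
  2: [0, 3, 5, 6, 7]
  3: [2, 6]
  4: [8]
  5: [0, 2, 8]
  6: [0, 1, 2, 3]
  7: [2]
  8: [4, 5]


Visit 0, push [6, 5, 2]
Visit 2, push [7, 6, 5, 3]
Visit 3, push [6]
Visit 6, push [1]
Visit 1, push []
Visit 5, push [8]
Visit 8, push [4]
Visit 4, push []
Visit 7, push []

DFS order: [0, 2, 3, 6, 1, 5, 8, 4, 7]


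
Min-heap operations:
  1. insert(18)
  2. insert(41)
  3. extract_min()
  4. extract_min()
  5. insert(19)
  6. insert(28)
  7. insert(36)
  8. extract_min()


insert(18) -> [18]
insert(41) -> [18, 41]
extract_min()->18, [41]
extract_min()->41, []
insert(19) -> [19]
insert(28) -> [19, 28]
insert(36) -> [19, 28, 36]
extract_min()->19, [28, 36]

Final heap: [28, 36]


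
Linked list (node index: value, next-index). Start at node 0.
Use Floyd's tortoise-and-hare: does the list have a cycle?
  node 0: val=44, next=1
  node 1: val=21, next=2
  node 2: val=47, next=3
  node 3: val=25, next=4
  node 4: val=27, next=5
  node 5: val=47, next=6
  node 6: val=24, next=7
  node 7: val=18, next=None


Floyd's tortoise (slow, +1) and hare (fast, +2):
  init: slow=0, fast=0
  step 1: slow=1, fast=2
  step 2: slow=2, fast=4
  step 3: slow=3, fast=6
  step 4: fast 6->7->None, no cycle

Cycle: no


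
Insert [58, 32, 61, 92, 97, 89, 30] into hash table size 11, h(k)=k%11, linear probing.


Insert 58: h=3 -> slot 3
Insert 32: h=10 -> slot 10
Insert 61: h=6 -> slot 6
Insert 92: h=4 -> slot 4
Insert 97: h=9 -> slot 9
Insert 89: h=1 -> slot 1
Insert 30: h=8 -> slot 8

Table: [None, 89, None, 58, 92, None, 61, None, 30, 97, 32]


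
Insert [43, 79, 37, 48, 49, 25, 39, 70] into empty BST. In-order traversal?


Insert 43: root
Insert 79: R from 43
Insert 37: L from 43
Insert 48: R from 43 -> L from 79
Insert 49: R from 43 -> L from 79 -> R from 48
Insert 25: L from 43 -> L from 37
Insert 39: L from 43 -> R from 37
Insert 70: R from 43 -> L from 79 -> R from 48 -> R from 49

In-order: [25, 37, 39, 43, 48, 49, 70, 79]


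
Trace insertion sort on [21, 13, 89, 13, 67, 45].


Initial: [21, 13, 89, 13, 67, 45]
Insert 13: [13, 21, 89, 13, 67, 45]
Insert 89: [13, 21, 89, 13, 67, 45]
Insert 13: [13, 13, 21, 89, 67, 45]
Insert 67: [13, 13, 21, 67, 89, 45]
Insert 45: [13, 13, 21, 45, 67, 89]

Sorted: [13, 13, 21, 45, 67, 89]


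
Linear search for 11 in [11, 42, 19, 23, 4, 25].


i=0: 11==11 found!

Found at 0, 1 comps


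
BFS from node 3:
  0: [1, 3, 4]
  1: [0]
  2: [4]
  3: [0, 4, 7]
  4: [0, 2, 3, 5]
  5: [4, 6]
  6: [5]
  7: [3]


Visit 3, enqueue [0, 4, 7]
Visit 0, enqueue [1]
Visit 4, enqueue [2, 5]
Visit 7, enqueue []
Visit 1, enqueue []
Visit 2, enqueue []
Visit 5, enqueue [6]
Visit 6, enqueue []

BFS order: [3, 0, 4, 7, 1, 2, 5, 6]


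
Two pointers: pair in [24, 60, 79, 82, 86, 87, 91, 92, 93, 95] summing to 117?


lo=0(24)+hi=9(95)=119
lo=0(24)+hi=8(93)=117

Yes: 24+93=117


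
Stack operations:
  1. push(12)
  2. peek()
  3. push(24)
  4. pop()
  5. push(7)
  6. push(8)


push(12) -> [12]
peek()->12
push(24) -> [12, 24]
pop()->24, [12]
push(7) -> [12, 7]
push(8) -> [12, 7, 8]

Final stack: [12, 7, 8]


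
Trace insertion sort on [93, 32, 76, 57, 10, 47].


Initial: [93, 32, 76, 57, 10, 47]
Insert 32: [32, 93, 76, 57, 10, 47]
Insert 76: [32, 76, 93, 57, 10, 47]
Insert 57: [32, 57, 76, 93, 10, 47]
Insert 10: [10, 32, 57, 76, 93, 47]
Insert 47: [10, 32, 47, 57, 76, 93]

Sorted: [10, 32, 47, 57, 76, 93]


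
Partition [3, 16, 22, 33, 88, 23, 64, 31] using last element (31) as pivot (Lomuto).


Pivot: 31
  3 <= 31: advance i (no swap)
  16 <= 31: advance i (no swap)
  22 <= 31: advance i (no swap)
  23 <= 31: swap -> [3, 16, 22, 23, 88, 33, 64, 31]
Place pivot at 4: [3, 16, 22, 23, 31, 33, 64, 88]

Partitioned: [3, 16, 22, 23, 31, 33, 64, 88]


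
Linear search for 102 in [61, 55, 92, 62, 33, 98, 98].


i=0: 61!=102
i=1: 55!=102
i=2: 92!=102
i=3: 62!=102
i=4: 33!=102
i=5: 98!=102
i=6: 98!=102

Not found, 7 comps


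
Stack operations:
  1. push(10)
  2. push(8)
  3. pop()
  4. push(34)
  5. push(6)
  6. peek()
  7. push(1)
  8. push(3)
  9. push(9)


push(10) -> [10]
push(8) -> [10, 8]
pop()->8, [10]
push(34) -> [10, 34]
push(6) -> [10, 34, 6]
peek()->6
push(1) -> [10, 34, 6, 1]
push(3) -> [10, 34, 6, 1, 3]
push(9) -> [10, 34, 6, 1, 3, 9]

Final stack: [10, 34, 6, 1, 3, 9]


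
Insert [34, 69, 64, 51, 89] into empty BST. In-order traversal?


Insert 34: root
Insert 69: R from 34
Insert 64: R from 34 -> L from 69
Insert 51: R from 34 -> L from 69 -> L from 64
Insert 89: R from 34 -> R from 69

In-order: [34, 51, 64, 69, 89]


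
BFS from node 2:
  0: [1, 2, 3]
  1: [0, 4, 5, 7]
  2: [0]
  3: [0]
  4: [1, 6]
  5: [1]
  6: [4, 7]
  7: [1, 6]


Visit 2, enqueue [0]
Visit 0, enqueue [1, 3]
Visit 1, enqueue [4, 5, 7]
Visit 3, enqueue []
Visit 4, enqueue [6]
Visit 5, enqueue []
Visit 7, enqueue []
Visit 6, enqueue []

BFS order: [2, 0, 1, 3, 4, 5, 7, 6]


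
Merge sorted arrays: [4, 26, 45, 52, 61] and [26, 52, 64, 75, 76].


Take 4 from A
Take 26 from A
Take 26 from B
Take 45 from A
Take 52 from A
Take 52 from B
Take 61 from A

Merged: [4, 26, 26, 45, 52, 52, 61, 64, 75, 76]


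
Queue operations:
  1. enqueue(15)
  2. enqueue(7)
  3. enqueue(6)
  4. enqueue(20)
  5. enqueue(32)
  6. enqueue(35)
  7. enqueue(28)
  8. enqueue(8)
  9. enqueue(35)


enqueue(15) -> [15]
enqueue(7) -> [15, 7]
enqueue(6) -> [15, 7, 6]
enqueue(20) -> [15, 7, 6, 20]
enqueue(32) -> [15, 7, 6, 20, 32]
enqueue(35) -> [15, 7, 6, 20, 32, 35]
enqueue(28) -> [15, 7, 6, 20, 32, 35, 28]
enqueue(8) -> [15, 7, 6, 20, 32, 35, 28, 8]
enqueue(35) -> [15, 7, 6, 20, 32, 35, 28, 8, 35]

Final queue: [15, 7, 6, 20, 32, 35, 28, 8, 35]


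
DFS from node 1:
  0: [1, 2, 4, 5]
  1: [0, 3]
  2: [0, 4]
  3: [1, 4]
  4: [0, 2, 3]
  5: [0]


Visit 1, push [3, 0]
Visit 0, push [5, 4, 2]
Visit 2, push [4]
Visit 4, push [3]
Visit 3, push []
Visit 5, push []

DFS order: [1, 0, 2, 4, 3, 5]


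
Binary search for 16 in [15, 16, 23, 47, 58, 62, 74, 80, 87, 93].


Step 1: lo=0, hi=9, mid=4, val=58
Step 2: lo=0, hi=3, mid=1, val=16

Found at index 1


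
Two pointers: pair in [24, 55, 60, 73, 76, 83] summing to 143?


lo=0(24)+hi=5(83)=107
lo=1(55)+hi=5(83)=138
lo=2(60)+hi=5(83)=143

Yes: 60+83=143


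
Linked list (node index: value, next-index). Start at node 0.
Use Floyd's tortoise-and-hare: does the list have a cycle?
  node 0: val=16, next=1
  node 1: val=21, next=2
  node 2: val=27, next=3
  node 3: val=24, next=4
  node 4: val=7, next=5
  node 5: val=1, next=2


Floyd's tortoise (slow, +1) and hare (fast, +2):
  init: slow=0, fast=0
  step 1: slow=1, fast=2
  step 2: slow=2, fast=4
  step 3: slow=3, fast=2
  step 4: slow=4, fast=4
  slow == fast at node 4: cycle detected

Cycle: yes


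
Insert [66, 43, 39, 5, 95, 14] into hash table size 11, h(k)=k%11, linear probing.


Insert 66: h=0 -> slot 0
Insert 43: h=10 -> slot 10
Insert 39: h=6 -> slot 6
Insert 5: h=5 -> slot 5
Insert 95: h=7 -> slot 7
Insert 14: h=3 -> slot 3

Table: [66, None, None, 14, None, 5, 39, 95, None, None, 43]


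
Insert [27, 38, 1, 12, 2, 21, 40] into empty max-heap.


Insert 27: [27]
Insert 38: [38, 27]
Insert 1: [38, 27, 1]
Insert 12: [38, 27, 1, 12]
Insert 2: [38, 27, 1, 12, 2]
Insert 21: [38, 27, 21, 12, 2, 1]
Insert 40: [40, 27, 38, 12, 2, 1, 21]

Final heap: [40, 27, 38, 12, 2, 1, 21]


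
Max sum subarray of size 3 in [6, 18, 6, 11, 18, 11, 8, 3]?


[0:3]: 30
[1:4]: 35
[2:5]: 35
[3:6]: 40
[4:7]: 37
[5:8]: 22

Max: 40 at [3:6]


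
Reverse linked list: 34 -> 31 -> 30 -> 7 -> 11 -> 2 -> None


Step 1: curr=34, set curr.next=prev(None) | reversed so far: 34
Step 2: curr=31, set curr.next=prev(34) | reversed so far: 31 -> 34
Step 3: curr=30, set curr.next=prev(31) | reversed so far: 30 -> 31 -> 34
Step 4: curr=7, set curr.next=prev(30) | reversed so far: 7 -> 30 -> 31 -> 34
Step 5: curr=11, set curr.next=prev(7) | reversed so far: 11 -> 7 -> 30 -> 31 -> 34
Step 6: curr=2, set curr.next=prev(11) | reversed so far: 2 -> 11 -> 7 -> 30 -> 31 -> 34

2 -> 11 -> 7 -> 30 -> 31 -> 34 -> None


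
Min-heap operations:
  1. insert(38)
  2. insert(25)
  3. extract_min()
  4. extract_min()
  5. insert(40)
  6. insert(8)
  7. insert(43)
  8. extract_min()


insert(38) -> [38]
insert(25) -> [25, 38]
extract_min()->25, [38]
extract_min()->38, []
insert(40) -> [40]
insert(8) -> [8, 40]
insert(43) -> [8, 40, 43]
extract_min()->8, [40, 43]

Final heap: [40, 43]


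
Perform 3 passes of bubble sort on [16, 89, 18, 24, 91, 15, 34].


Initial: [16, 89, 18, 24, 91, 15, 34]
Pass 1: [16, 18, 24, 89, 15, 34, 91] (4 swaps)
Pass 2: [16, 18, 24, 15, 34, 89, 91] (2 swaps)
Pass 3: [16, 18, 15, 24, 34, 89, 91] (1 swaps)

After 3 passes: [16, 18, 15, 24, 34, 89, 91]


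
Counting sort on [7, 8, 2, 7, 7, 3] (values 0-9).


Input: [7, 8, 2, 7, 7, 3]
Counts: [0, 0, 1, 1, 0, 0, 0, 3, 1, 0]

Sorted: [2, 3, 7, 7, 7, 8]


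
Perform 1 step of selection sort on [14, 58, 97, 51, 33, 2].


Initial: [14, 58, 97, 51, 33, 2]
Step 1: min=2 at 5
  Swap: [2, 58, 97, 51, 33, 14]

After 1 step: [2, 58, 97, 51, 33, 14]


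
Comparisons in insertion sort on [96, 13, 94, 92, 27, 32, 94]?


Algorithm: insertion sort
Input: [96, 13, 94, 92, 27, 32, 94]
Sorted: [13, 27, 32, 92, 94, 94, 96]

16


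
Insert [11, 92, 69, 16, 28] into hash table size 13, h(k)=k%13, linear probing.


Insert 11: h=11 -> slot 11
Insert 92: h=1 -> slot 1
Insert 69: h=4 -> slot 4
Insert 16: h=3 -> slot 3
Insert 28: h=2 -> slot 2

Table: [None, 92, 28, 16, 69, None, None, None, None, None, None, 11, None]


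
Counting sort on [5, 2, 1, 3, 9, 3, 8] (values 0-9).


Input: [5, 2, 1, 3, 9, 3, 8]
Counts: [0, 1, 1, 2, 0, 1, 0, 0, 1, 1]

Sorted: [1, 2, 3, 3, 5, 8, 9]


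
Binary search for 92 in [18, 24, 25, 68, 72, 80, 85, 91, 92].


Step 1: lo=0, hi=8, mid=4, val=72
Step 2: lo=5, hi=8, mid=6, val=85
Step 3: lo=7, hi=8, mid=7, val=91
Step 4: lo=8, hi=8, mid=8, val=92

Found at index 8


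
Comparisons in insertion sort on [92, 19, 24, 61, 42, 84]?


Algorithm: insertion sort
Input: [92, 19, 24, 61, 42, 84]
Sorted: [19, 24, 42, 61, 84, 92]

10


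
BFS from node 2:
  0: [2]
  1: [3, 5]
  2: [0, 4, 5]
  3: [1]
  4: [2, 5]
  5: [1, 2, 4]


Visit 2, enqueue [0, 4, 5]
Visit 0, enqueue []
Visit 4, enqueue []
Visit 5, enqueue [1]
Visit 1, enqueue [3]
Visit 3, enqueue []

BFS order: [2, 0, 4, 5, 1, 3]


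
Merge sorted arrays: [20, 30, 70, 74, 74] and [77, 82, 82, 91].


Take 20 from A
Take 30 from A
Take 70 from A
Take 74 from A
Take 74 from A

Merged: [20, 30, 70, 74, 74, 77, 82, 82, 91]


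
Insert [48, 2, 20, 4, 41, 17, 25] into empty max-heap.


Insert 48: [48]
Insert 2: [48, 2]
Insert 20: [48, 2, 20]
Insert 4: [48, 4, 20, 2]
Insert 41: [48, 41, 20, 2, 4]
Insert 17: [48, 41, 20, 2, 4, 17]
Insert 25: [48, 41, 25, 2, 4, 17, 20]

Final heap: [48, 41, 25, 2, 4, 17, 20]


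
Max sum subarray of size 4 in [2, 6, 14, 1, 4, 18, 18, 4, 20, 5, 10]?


[0:4]: 23
[1:5]: 25
[2:6]: 37
[3:7]: 41
[4:8]: 44
[5:9]: 60
[6:10]: 47
[7:11]: 39

Max: 60 at [5:9]


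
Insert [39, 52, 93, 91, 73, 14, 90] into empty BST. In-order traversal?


Insert 39: root
Insert 52: R from 39
Insert 93: R from 39 -> R from 52
Insert 91: R from 39 -> R from 52 -> L from 93
Insert 73: R from 39 -> R from 52 -> L from 93 -> L from 91
Insert 14: L from 39
Insert 90: R from 39 -> R from 52 -> L from 93 -> L from 91 -> R from 73

In-order: [14, 39, 52, 73, 90, 91, 93]


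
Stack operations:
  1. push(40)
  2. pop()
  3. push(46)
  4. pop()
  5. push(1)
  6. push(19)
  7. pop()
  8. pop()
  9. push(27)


push(40) -> [40]
pop()->40, []
push(46) -> [46]
pop()->46, []
push(1) -> [1]
push(19) -> [1, 19]
pop()->19, [1]
pop()->1, []
push(27) -> [27]

Final stack: [27]


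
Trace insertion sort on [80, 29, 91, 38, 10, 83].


Initial: [80, 29, 91, 38, 10, 83]
Insert 29: [29, 80, 91, 38, 10, 83]
Insert 91: [29, 80, 91, 38, 10, 83]
Insert 38: [29, 38, 80, 91, 10, 83]
Insert 10: [10, 29, 38, 80, 91, 83]
Insert 83: [10, 29, 38, 80, 83, 91]

Sorted: [10, 29, 38, 80, 83, 91]


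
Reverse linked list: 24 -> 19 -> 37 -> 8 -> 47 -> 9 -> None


Step 1: curr=24, set curr.next=prev(None) | reversed so far: 24
Step 2: curr=19, set curr.next=prev(24) | reversed so far: 19 -> 24
Step 3: curr=37, set curr.next=prev(19) | reversed so far: 37 -> 19 -> 24
Step 4: curr=8, set curr.next=prev(37) | reversed so far: 8 -> 37 -> 19 -> 24
Step 5: curr=47, set curr.next=prev(8) | reversed so far: 47 -> 8 -> 37 -> 19 -> 24
Step 6: curr=9, set curr.next=prev(47) | reversed so far: 9 -> 47 -> 8 -> 37 -> 19 -> 24

9 -> 47 -> 8 -> 37 -> 19 -> 24 -> None


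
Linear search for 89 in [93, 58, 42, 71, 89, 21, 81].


i=0: 93!=89
i=1: 58!=89
i=2: 42!=89
i=3: 71!=89
i=4: 89==89 found!

Found at 4, 5 comps


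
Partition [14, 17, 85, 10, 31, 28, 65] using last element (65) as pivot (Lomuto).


Pivot: 65
  14 <= 65: advance i (no swap)
  17 <= 65: advance i (no swap)
  10 <= 65: swap -> [14, 17, 10, 85, 31, 28, 65]
  31 <= 65: swap -> [14, 17, 10, 31, 85, 28, 65]
  28 <= 65: swap -> [14, 17, 10, 31, 28, 85, 65]
Place pivot at 5: [14, 17, 10, 31, 28, 65, 85]

Partitioned: [14, 17, 10, 31, 28, 65, 85]


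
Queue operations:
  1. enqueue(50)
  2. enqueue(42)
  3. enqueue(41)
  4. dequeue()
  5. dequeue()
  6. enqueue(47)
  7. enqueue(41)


enqueue(50) -> [50]
enqueue(42) -> [50, 42]
enqueue(41) -> [50, 42, 41]
dequeue()->50, [42, 41]
dequeue()->42, [41]
enqueue(47) -> [41, 47]
enqueue(41) -> [41, 47, 41]

Final queue: [41, 47, 41]


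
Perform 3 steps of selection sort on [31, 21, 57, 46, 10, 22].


Initial: [31, 21, 57, 46, 10, 22]
Step 1: min=10 at 4
  Swap: [10, 21, 57, 46, 31, 22]
Step 2: min=21 at 1
  Swap: [10, 21, 57, 46, 31, 22]
Step 3: min=22 at 5
  Swap: [10, 21, 22, 46, 31, 57]

After 3 steps: [10, 21, 22, 46, 31, 57]


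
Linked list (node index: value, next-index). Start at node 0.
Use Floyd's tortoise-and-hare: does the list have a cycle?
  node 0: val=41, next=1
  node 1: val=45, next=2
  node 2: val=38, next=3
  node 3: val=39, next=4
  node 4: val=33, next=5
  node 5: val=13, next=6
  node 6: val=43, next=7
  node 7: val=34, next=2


Floyd's tortoise (slow, +1) and hare (fast, +2):
  init: slow=0, fast=0
  step 1: slow=1, fast=2
  step 2: slow=2, fast=4
  step 3: slow=3, fast=6
  step 4: slow=4, fast=2
  step 5: slow=5, fast=4
  step 6: slow=6, fast=6
  slow == fast at node 6: cycle detected

Cycle: yes


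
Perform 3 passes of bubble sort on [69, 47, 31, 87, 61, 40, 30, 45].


Initial: [69, 47, 31, 87, 61, 40, 30, 45]
Pass 1: [47, 31, 69, 61, 40, 30, 45, 87] (6 swaps)
Pass 2: [31, 47, 61, 40, 30, 45, 69, 87] (5 swaps)
Pass 3: [31, 47, 40, 30, 45, 61, 69, 87] (3 swaps)

After 3 passes: [31, 47, 40, 30, 45, 61, 69, 87]


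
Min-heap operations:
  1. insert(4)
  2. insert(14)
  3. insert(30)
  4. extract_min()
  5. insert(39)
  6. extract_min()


insert(4) -> [4]
insert(14) -> [4, 14]
insert(30) -> [4, 14, 30]
extract_min()->4, [14, 30]
insert(39) -> [14, 30, 39]
extract_min()->14, [30, 39]

Final heap: [30, 39]


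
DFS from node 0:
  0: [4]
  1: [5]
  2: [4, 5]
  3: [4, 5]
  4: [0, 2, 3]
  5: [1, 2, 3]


Visit 0, push [4]
Visit 4, push [3, 2]
Visit 2, push [5]
Visit 5, push [3, 1]
Visit 1, push []
Visit 3, push []

DFS order: [0, 4, 2, 5, 1, 3]


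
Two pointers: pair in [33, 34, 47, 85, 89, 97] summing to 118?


lo=0(33)+hi=5(97)=130
lo=0(33)+hi=4(89)=122
lo=0(33)+hi=3(85)=118

Yes: 33+85=118


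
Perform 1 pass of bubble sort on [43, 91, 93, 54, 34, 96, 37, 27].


Initial: [43, 91, 93, 54, 34, 96, 37, 27]
Pass 1: [43, 91, 54, 34, 93, 37, 27, 96] (4 swaps)

After 1 pass: [43, 91, 54, 34, 93, 37, 27, 96]


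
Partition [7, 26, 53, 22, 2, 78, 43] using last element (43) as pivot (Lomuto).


Pivot: 43
  7 <= 43: advance i (no swap)
  26 <= 43: advance i (no swap)
  22 <= 43: swap -> [7, 26, 22, 53, 2, 78, 43]
  2 <= 43: swap -> [7, 26, 22, 2, 53, 78, 43]
Place pivot at 4: [7, 26, 22, 2, 43, 78, 53]

Partitioned: [7, 26, 22, 2, 43, 78, 53]


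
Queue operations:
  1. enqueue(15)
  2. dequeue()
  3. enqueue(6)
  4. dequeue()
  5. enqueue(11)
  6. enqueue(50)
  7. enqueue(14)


enqueue(15) -> [15]
dequeue()->15, []
enqueue(6) -> [6]
dequeue()->6, []
enqueue(11) -> [11]
enqueue(50) -> [11, 50]
enqueue(14) -> [11, 50, 14]

Final queue: [11, 50, 14]


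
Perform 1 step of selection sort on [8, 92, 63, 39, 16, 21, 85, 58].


Initial: [8, 92, 63, 39, 16, 21, 85, 58]
Step 1: min=8 at 0
  Swap: [8, 92, 63, 39, 16, 21, 85, 58]

After 1 step: [8, 92, 63, 39, 16, 21, 85, 58]


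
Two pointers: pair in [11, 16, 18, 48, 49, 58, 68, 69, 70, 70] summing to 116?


lo=0(11)+hi=9(70)=81
lo=1(16)+hi=9(70)=86
lo=2(18)+hi=9(70)=88
lo=3(48)+hi=9(70)=118
lo=3(48)+hi=8(70)=118
lo=3(48)+hi=7(69)=117
lo=3(48)+hi=6(68)=116

Yes: 48+68=116


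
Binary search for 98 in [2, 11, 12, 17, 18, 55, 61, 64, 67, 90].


Step 1: lo=0, hi=9, mid=4, val=18
Step 2: lo=5, hi=9, mid=7, val=64
Step 3: lo=8, hi=9, mid=8, val=67
Step 4: lo=9, hi=9, mid=9, val=90

Not found


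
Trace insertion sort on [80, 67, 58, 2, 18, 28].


Initial: [80, 67, 58, 2, 18, 28]
Insert 67: [67, 80, 58, 2, 18, 28]
Insert 58: [58, 67, 80, 2, 18, 28]
Insert 2: [2, 58, 67, 80, 18, 28]
Insert 18: [2, 18, 58, 67, 80, 28]
Insert 28: [2, 18, 28, 58, 67, 80]

Sorted: [2, 18, 28, 58, 67, 80]


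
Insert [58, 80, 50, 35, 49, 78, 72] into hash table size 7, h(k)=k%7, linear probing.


Insert 58: h=2 -> slot 2
Insert 80: h=3 -> slot 3
Insert 50: h=1 -> slot 1
Insert 35: h=0 -> slot 0
Insert 49: h=0, 4 probes -> slot 4
Insert 78: h=1, 4 probes -> slot 5
Insert 72: h=2, 4 probes -> slot 6

Table: [35, 50, 58, 80, 49, 78, 72]


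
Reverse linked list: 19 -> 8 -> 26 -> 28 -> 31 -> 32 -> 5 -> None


Step 1: curr=19, set curr.next=prev(None) | reversed so far: 19
Step 2: curr=8, set curr.next=prev(19) | reversed so far: 8 -> 19
Step 3: curr=26, set curr.next=prev(8) | reversed so far: 26 -> 8 -> 19
Step 4: curr=28, set curr.next=prev(26) | reversed so far: 28 -> 26 -> 8 -> 19
Step 5: curr=31, set curr.next=prev(28) | reversed so far: 31 -> 28 -> 26 -> 8 -> 19
Step 6: curr=32, set curr.next=prev(31) | reversed so far: 32 -> 31 -> 28 -> 26 -> 8 -> 19
Step 7: curr=5, set curr.next=prev(32) | reversed so far: 5 -> 32 -> 31 -> 28 -> 26 -> 8 -> 19

5 -> 32 -> 31 -> 28 -> 26 -> 8 -> 19 -> None


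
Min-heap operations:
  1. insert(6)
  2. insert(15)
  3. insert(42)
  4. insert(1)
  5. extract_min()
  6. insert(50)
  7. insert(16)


insert(6) -> [6]
insert(15) -> [6, 15]
insert(42) -> [6, 15, 42]
insert(1) -> [1, 6, 42, 15]
extract_min()->1, [6, 15, 42]
insert(50) -> [6, 15, 42, 50]
insert(16) -> [6, 15, 42, 50, 16]

Final heap: [6, 15, 42, 50, 16]


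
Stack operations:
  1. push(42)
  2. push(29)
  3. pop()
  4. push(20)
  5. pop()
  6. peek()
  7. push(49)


push(42) -> [42]
push(29) -> [42, 29]
pop()->29, [42]
push(20) -> [42, 20]
pop()->20, [42]
peek()->42
push(49) -> [42, 49]

Final stack: [42, 49]


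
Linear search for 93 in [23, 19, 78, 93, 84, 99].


i=0: 23!=93
i=1: 19!=93
i=2: 78!=93
i=3: 93==93 found!

Found at 3, 4 comps


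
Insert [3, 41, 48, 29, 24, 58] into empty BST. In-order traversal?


Insert 3: root
Insert 41: R from 3
Insert 48: R from 3 -> R from 41
Insert 29: R from 3 -> L from 41
Insert 24: R from 3 -> L from 41 -> L from 29
Insert 58: R from 3 -> R from 41 -> R from 48

In-order: [3, 24, 29, 41, 48, 58]


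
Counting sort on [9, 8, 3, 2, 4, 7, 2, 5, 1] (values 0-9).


Input: [9, 8, 3, 2, 4, 7, 2, 5, 1]
Counts: [0, 1, 2, 1, 1, 1, 0, 1, 1, 1]

Sorted: [1, 2, 2, 3, 4, 5, 7, 8, 9]


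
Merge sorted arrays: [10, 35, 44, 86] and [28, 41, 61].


Take 10 from A
Take 28 from B
Take 35 from A
Take 41 from B
Take 44 from A
Take 61 from B

Merged: [10, 28, 35, 41, 44, 61, 86]


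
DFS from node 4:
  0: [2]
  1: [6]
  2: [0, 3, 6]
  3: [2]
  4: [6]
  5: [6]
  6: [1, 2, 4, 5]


Visit 4, push [6]
Visit 6, push [5, 2, 1]
Visit 1, push []
Visit 2, push [3, 0]
Visit 0, push []
Visit 3, push []
Visit 5, push []

DFS order: [4, 6, 1, 2, 0, 3, 5]


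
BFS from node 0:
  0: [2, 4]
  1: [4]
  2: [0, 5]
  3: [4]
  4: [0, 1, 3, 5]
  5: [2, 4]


Visit 0, enqueue [2, 4]
Visit 2, enqueue [5]
Visit 4, enqueue [1, 3]
Visit 5, enqueue []
Visit 1, enqueue []
Visit 3, enqueue []

BFS order: [0, 2, 4, 5, 1, 3]


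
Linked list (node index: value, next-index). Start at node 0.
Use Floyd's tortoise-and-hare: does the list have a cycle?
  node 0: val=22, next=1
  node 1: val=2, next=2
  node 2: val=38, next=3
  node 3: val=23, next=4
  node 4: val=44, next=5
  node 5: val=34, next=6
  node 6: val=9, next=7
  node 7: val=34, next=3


Floyd's tortoise (slow, +1) and hare (fast, +2):
  init: slow=0, fast=0
  step 1: slow=1, fast=2
  step 2: slow=2, fast=4
  step 3: slow=3, fast=6
  step 4: slow=4, fast=3
  step 5: slow=5, fast=5
  slow == fast at node 5: cycle detected

Cycle: yes


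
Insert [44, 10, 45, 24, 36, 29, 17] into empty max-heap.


Insert 44: [44]
Insert 10: [44, 10]
Insert 45: [45, 10, 44]
Insert 24: [45, 24, 44, 10]
Insert 36: [45, 36, 44, 10, 24]
Insert 29: [45, 36, 44, 10, 24, 29]
Insert 17: [45, 36, 44, 10, 24, 29, 17]

Final heap: [45, 36, 44, 10, 24, 29, 17]


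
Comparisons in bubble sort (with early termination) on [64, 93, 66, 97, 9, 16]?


Algorithm: bubble sort (with early termination)
Input: [64, 93, 66, 97, 9, 16]
Sorted: [9, 16, 64, 66, 93, 97]

15


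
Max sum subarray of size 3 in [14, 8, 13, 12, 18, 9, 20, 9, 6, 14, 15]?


[0:3]: 35
[1:4]: 33
[2:5]: 43
[3:6]: 39
[4:7]: 47
[5:8]: 38
[6:9]: 35
[7:10]: 29
[8:11]: 35

Max: 47 at [4:7]


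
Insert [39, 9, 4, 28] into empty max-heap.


Insert 39: [39]
Insert 9: [39, 9]
Insert 4: [39, 9, 4]
Insert 28: [39, 28, 4, 9]

Final heap: [39, 28, 4, 9]


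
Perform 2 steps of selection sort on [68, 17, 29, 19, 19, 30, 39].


Initial: [68, 17, 29, 19, 19, 30, 39]
Step 1: min=17 at 1
  Swap: [17, 68, 29, 19, 19, 30, 39]
Step 2: min=19 at 3
  Swap: [17, 19, 29, 68, 19, 30, 39]

After 2 steps: [17, 19, 29, 68, 19, 30, 39]


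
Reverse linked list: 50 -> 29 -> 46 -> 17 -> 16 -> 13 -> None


Step 1: curr=50, set curr.next=prev(None) | reversed so far: 50
Step 2: curr=29, set curr.next=prev(50) | reversed so far: 29 -> 50
Step 3: curr=46, set curr.next=prev(29) | reversed so far: 46 -> 29 -> 50
Step 4: curr=17, set curr.next=prev(46) | reversed so far: 17 -> 46 -> 29 -> 50
Step 5: curr=16, set curr.next=prev(17) | reversed so far: 16 -> 17 -> 46 -> 29 -> 50
Step 6: curr=13, set curr.next=prev(16) | reversed so far: 13 -> 16 -> 17 -> 46 -> 29 -> 50

13 -> 16 -> 17 -> 46 -> 29 -> 50 -> None
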